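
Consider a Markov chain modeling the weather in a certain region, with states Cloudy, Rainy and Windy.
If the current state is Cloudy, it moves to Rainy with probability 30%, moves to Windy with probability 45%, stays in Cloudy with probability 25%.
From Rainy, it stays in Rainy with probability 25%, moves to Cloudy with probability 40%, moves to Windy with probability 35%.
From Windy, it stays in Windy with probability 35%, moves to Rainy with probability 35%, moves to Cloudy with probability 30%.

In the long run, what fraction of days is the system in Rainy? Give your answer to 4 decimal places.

Let the stationary distribution be π with π = πP and π_1 + π_2 + π_3 = 1.
π_1 = 0.25·π_1 + 0.4·π_2 + 0.3·π_3
π_2 = 0.3·π_1 + 0.25·π_2 + 0.35·π_3
Solving with the normalization constraint gives π = (0.3147, 0.3039, 0.3815).
So the stationary probability of Rainy is 0.3039.

0.3039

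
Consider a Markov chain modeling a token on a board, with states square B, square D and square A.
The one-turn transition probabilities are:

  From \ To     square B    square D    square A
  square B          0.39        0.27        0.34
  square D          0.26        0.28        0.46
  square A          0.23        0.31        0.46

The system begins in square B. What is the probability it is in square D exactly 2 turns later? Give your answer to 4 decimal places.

0.2863

Sum over the intermediate state after 1 turn:
P = P(square B→square B)·P(square B→square D) + P(square B→square D)·P(square D→square D) + P(square B→square A)·P(square A→square D)
  = 0.39×0.27 + 0.27×0.28 + 0.34×0.31
  = 0.1053 + 0.0756 + 0.1054 = 0.2863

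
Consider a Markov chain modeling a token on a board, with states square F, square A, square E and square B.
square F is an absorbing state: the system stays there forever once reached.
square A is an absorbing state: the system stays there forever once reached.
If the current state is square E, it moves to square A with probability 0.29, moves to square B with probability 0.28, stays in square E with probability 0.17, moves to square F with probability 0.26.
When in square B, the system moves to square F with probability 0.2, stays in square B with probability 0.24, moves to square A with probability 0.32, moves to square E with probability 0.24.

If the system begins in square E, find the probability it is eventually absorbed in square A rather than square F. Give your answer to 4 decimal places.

Let h(s) be the probability of absorption at square A starting from transient state s. Then h(square A) = 1 and h(square F) = 0. By first-step analysis:
h(square E) = 0.26·0 + 0.29·1 + 0.17·h(square E) + 0.28·h(square B)
h(square B) = 0.2·0 + 0.32·1 + 0.24·h(square E) + 0.24·h(square B)
Solving: h(square E) = 0.5500, h(square B) = 0.5947.
Starting from square E, the probability is 0.5500.

0.5500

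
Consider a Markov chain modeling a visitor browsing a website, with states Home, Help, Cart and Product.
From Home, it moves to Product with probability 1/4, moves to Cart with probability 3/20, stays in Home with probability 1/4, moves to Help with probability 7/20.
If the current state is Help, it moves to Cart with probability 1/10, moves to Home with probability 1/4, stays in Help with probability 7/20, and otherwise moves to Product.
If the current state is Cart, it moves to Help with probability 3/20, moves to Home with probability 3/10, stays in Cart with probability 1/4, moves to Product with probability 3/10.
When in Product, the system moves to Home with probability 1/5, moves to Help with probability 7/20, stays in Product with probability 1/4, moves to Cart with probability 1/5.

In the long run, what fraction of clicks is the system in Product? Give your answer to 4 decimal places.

0.2741

Let the stationary distribution be π with π = πP and π_1 + π_2 + π_3 + π_4 = 1.
π_1 = 0.25·π_1 + 0.25·π_2 + 0.3·π_3 + 0.2·π_4
π_2 = 0.35·π_1 + 0.35·π_2 + 0.15·π_3 + 0.35·π_4
π_3 = 0.15·π_1 + 0.1·π_2 + 0.25·π_3 + 0.2·π_4
Solving with the normalization constraint gives π = (0.2445, 0.3171, 0.1643, 0.2741).
So the stationary probability of Product is 0.2741.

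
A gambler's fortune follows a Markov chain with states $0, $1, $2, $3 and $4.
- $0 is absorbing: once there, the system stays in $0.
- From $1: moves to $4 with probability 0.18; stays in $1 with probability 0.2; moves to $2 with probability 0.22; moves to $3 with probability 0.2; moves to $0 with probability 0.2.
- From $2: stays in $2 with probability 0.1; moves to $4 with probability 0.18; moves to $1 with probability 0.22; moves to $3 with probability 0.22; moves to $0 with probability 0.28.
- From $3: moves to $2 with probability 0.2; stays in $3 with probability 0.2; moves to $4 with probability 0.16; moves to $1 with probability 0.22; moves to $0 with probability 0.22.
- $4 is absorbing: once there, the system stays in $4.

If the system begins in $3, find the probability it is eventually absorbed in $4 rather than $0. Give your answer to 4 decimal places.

Let h(s) be the probability of absorption at $4 starting from transient state s. Then h($4) = 1 and h($0) = 0. By first-step analysis:
h($1) = 0.2·0 + 0.2·h($1) + 0.22·h($2) + 0.2·h($3) + 0.18·1
h($2) = 0.28·0 + 0.22·h($1) + 0.1·h($2) + 0.22·h($3) + 0.18·1
h($3) = 0.22·0 + 0.22·h($1) + 0.2·h($2) + 0.2·h($3) + 0.16·1
Solving: h($1) = 0.4449, h($2) = 0.4128, h($3) = 0.4255.
Starting from $3, the probability is 0.4255.

0.4255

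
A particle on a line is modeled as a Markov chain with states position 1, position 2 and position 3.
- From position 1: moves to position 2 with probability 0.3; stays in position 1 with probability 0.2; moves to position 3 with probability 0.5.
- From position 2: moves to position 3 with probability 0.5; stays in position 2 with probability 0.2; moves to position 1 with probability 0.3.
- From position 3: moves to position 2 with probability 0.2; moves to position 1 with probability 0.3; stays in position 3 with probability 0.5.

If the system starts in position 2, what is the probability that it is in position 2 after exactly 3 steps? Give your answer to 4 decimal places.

Propagate the distribution vector 3 steps from position 2.
After 0 steps: (0.0000, 1.0000, 0.0000)
After 1 step: (0.3000, 0.2000, 0.5000)
After 2 steps: (0.2700, 0.2300, 0.5000)
After 3 steps: (0.2730, 0.2270, 0.5000)
P(in position 2 after 3 steps) = 0.2270

0.2270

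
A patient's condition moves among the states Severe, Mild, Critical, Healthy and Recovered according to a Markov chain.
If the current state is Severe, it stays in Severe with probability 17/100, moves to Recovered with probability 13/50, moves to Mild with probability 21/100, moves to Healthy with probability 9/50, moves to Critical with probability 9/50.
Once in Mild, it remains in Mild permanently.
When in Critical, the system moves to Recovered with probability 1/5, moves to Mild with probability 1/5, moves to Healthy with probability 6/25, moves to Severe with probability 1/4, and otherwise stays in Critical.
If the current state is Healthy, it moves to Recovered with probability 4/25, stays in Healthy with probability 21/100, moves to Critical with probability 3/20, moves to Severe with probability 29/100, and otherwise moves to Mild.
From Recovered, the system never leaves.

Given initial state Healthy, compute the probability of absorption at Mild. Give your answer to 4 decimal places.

Let h(s) be the probability of absorption at Mild starting from transient state s. Then h(Mild) = 1 and h(Recovered) = 0. By first-step analysis:
h(Severe) = 0.17·h(Severe) + 0.21·1 + 0.18·h(Critical) + 0.18·h(Healthy) + 0.26·0
h(Critical) = 0.25·h(Severe) + 0.2·1 + 0.11·h(Critical) + 0.24·h(Healthy) + 0.2·0
h(Healthy) = 0.29·h(Severe) + 0.19·1 + 0.15·h(Critical) + 0.21·h(Healthy) + 0.16·0
Solving: h(Severe) = 0.4699, h(Critical) = 0.4933, h(Healthy) = 0.5067.
Starting from Healthy, the probability is 0.5067.

0.5067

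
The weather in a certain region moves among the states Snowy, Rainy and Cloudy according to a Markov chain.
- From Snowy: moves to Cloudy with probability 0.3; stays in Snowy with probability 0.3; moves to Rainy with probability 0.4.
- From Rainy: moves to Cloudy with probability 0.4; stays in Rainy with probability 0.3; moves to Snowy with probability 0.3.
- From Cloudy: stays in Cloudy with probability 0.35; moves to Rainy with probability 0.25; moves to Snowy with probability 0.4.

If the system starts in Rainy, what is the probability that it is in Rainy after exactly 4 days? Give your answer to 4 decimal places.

0.3161

Propagate the distribution vector 4 days from Rainy.
After 0 days: (0.0000, 1.0000, 0.0000)
After 1 day: (0.3000, 0.3000, 0.4000)
After 2 days: (0.3400, 0.3100, 0.3500)
After 3 days: (0.3350, 0.3165, 0.3485)
After 4 days: (0.3349, 0.3161, 0.3491)
P(in Rainy after 4 days) = 0.3161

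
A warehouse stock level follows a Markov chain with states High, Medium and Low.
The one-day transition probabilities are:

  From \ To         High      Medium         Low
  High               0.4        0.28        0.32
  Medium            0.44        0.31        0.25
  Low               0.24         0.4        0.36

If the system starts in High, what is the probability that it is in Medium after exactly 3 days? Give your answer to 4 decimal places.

Propagate the distribution vector 3 days from High.
After 0 days: (1.0000, 0.0000, 0.0000)
After 1 day: (0.4000, 0.2800, 0.3200)
After 2 days: (0.3600, 0.3268, 0.3132)
After 3 days: (0.3630, 0.3274, 0.3097)
P(in Medium after 3 days) = 0.3274

0.3274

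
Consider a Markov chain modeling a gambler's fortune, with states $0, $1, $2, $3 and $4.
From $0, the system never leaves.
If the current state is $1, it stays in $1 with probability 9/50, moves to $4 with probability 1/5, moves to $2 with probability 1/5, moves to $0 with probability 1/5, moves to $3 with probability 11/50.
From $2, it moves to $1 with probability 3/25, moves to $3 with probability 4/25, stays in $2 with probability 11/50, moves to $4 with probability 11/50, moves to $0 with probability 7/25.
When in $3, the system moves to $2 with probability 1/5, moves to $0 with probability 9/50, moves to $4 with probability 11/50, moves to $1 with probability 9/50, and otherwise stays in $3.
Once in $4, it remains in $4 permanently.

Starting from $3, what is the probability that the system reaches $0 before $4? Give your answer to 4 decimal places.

0.4847

Let h(s) be the probability of absorption at $0 starting from transient state s. Then h($0) = 1 and h($4) = 0. By first-step analysis:
h($1) = 0.2·1 + 0.18·h($1) + 0.2·h($2) + 0.22·h($3) + 0.2·0
h($2) = 0.28·1 + 0.12·h($1) + 0.22·h($2) + 0.16·h($3) + 0.22·0
h($3) = 0.18·1 + 0.18·h($1) + 0.2·h($2) + 0.22·h($3) + 0.22·0
Solving: h($1) = 0.5047, h($2) = 0.5360, h($3) = 0.4847.
Starting from $3, the probability is 0.4847.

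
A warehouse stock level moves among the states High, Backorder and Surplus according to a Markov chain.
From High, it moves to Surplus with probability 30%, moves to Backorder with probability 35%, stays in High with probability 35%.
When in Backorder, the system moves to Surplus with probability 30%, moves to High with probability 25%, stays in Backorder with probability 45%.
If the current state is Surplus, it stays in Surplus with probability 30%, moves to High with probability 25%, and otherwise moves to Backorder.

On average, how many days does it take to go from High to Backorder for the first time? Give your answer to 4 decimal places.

2.6316

Let t(s) be the expected number of days to first reach Backorder from state s, with t(Backorder) = 0. Conditioning on the first day:
t(High) = 1 + 0.35·t(High) + 0.3·t(Surplus)
t(Surplus) = 1 + 0.25·t(High) + 0.3·t(Surplus)
Solving: t(High) = 2.6316, t(Surplus) = 2.3684.
Expected days from High to Backorder: 2.6316.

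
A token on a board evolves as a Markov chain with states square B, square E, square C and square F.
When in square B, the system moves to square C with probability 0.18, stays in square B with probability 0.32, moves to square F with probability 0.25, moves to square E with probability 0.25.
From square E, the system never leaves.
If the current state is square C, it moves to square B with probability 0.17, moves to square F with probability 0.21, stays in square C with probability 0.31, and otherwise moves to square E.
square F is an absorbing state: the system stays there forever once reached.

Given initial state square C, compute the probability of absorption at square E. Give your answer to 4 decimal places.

0.5775

Let h(s) be the probability of absorption at square E starting from transient state s. Then h(square E) = 1 and h(square F) = 0. By first-step analysis:
h(square B) = 0.32·h(square B) + 0.25·1 + 0.18·h(square C) + 0.25·0
h(square C) = 0.17·h(square B) + 0.31·1 + 0.31·h(square C) + 0.21·0
Solving: h(square B) = 0.5205, h(square C) = 0.5775.
Starting from square C, the probability is 0.5775.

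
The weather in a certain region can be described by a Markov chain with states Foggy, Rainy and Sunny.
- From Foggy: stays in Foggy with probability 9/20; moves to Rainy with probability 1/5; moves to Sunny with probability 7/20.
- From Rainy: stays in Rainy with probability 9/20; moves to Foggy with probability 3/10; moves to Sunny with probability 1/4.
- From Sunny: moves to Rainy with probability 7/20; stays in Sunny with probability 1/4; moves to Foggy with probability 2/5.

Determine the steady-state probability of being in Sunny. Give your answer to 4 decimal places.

0.2887

Let the stationary distribution be π with π = πP and π_1 + π_2 + π_3 = 1.
π_1 = 0.45·π_1 + 0.3·π_2 + 0.4·π_3
π_2 = 0.2·π_1 + 0.45·π_2 + 0.35·π_3
Solving with the normalization constraint gives π = (0.3869, 0.3244, 0.2887).
So the stationary probability of Sunny is 0.2887.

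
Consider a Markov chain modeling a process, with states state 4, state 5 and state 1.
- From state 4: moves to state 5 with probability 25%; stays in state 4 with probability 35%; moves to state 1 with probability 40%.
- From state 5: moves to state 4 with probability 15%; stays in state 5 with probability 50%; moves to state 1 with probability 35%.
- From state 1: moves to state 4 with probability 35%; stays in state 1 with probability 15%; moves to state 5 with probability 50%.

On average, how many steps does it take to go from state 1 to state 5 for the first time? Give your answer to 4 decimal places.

Let t(s) be the expected number of steps to first reach state 5 from state s, with t(state 5) = 0. Conditioning on the first step:
t(state 4) = 1 + 0.35·t(state 4) + 0.4·t(state 1)
t(state 1) = 1 + 0.35·t(state 4) + 0.15·t(state 1)
Solving: t(state 4) = 3.0303, t(state 1) = 2.4242.
Expected steps from state 1 to state 5: 2.4242.

2.4242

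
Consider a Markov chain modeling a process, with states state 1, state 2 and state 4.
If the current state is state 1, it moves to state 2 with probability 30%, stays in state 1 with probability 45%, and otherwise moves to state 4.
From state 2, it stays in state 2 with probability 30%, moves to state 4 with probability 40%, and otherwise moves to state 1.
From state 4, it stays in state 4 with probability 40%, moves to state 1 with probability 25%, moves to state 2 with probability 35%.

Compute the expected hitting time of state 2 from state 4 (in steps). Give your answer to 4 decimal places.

2.9907

Let t(s) be the expected number of steps to first reach state 2 from state s, with t(state 2) = 0. Conditioning on the first step:
t(state 1) = 1 + 0.45·t(state 1) + 0.25·t(state 4)
t(state 4) = 1 + 0.25·t(state 1) + 0.4·t(state 4)
Solving: t(state 1) = 3.1776, t(state 4) = 2.9907.
Expected steps from state 4 to state 2: 2.9907.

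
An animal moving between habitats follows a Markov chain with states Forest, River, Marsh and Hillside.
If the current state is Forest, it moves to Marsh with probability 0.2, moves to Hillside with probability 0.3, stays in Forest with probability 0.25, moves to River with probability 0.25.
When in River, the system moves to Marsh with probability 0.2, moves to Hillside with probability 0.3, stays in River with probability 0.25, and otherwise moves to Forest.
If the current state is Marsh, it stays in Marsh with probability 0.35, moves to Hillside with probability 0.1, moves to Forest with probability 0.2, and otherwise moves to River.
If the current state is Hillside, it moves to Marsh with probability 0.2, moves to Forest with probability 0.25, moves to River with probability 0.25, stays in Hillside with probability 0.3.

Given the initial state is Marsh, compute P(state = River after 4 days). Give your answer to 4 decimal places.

0.2738

Propagate the distribution vector 4 days from Marsh.
After 0 days: (0.0000, 0.0000, 1.0000, 0.0000)
After 1 day: (0.2000, 0.3500, 0.3500, 0.1000)
After 2 days: (0.2325, 0.2850, 0.2525, 0.2300)
After 3 days: (0.2374, 0.2753, 0.2379, 0.2495)
After 4 days: (0.2381, 0.2738, 0.2357, 0.2524)
P(in River after 4 days) = 0.2738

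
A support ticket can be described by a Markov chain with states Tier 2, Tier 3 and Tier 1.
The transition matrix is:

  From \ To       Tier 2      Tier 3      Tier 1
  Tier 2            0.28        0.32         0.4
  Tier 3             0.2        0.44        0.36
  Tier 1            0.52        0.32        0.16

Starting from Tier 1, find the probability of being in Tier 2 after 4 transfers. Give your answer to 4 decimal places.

Propagate the distribution vector 4 transfers from Tier 1.
After 0 transfers: (0.0000, 0.0000, 1.0000)
After 1 transfer: (0.5200, 0.3200, 0.1600)
After 2 transfers: (0.2928, 0.3584, 0.3488)
After 3 transfers: (0.3350, 0.3630, 0.3020)
After 4 transfers: (0.3234, 0.3636, 0.3130)
P(in Tier 2 after 4 transfers) = 0.3234

0.3234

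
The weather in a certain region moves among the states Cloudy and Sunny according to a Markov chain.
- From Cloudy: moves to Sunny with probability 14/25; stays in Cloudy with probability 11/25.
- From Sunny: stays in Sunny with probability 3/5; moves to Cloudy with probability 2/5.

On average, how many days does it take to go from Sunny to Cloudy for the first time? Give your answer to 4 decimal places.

Let t(s) be the expected number of days to first reach Cloudy from state s, with t(Cloudy) = 0. Conditioning on the first day:
t(Sunny) = 1 + 0.6·t(Sunny)
Solving: t(Sunny) = 2.5000.
Expected days from Sunny to Cloudy: 2.5000.

2.5000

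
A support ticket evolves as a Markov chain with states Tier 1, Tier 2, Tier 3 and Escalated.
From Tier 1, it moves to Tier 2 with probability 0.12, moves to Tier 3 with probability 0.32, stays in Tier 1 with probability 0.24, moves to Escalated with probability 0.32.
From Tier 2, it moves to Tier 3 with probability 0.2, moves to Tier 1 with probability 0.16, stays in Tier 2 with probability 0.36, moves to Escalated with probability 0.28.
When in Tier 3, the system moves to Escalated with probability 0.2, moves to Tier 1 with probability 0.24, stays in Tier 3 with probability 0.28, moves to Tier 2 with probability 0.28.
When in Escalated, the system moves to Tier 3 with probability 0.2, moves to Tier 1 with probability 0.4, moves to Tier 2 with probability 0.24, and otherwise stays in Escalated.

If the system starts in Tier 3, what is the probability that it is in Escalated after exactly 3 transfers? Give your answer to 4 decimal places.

Propagate the distribution vector 3 transfers from Tier 3.
After 0 transfers: (0.0000, 0.0000, 1.0000, 0.0000)
After 1 transfer: (0.2400, 0.2800, 0.2800, 0.2000)
After 2 transfers: (0.2496, 0.2560, 0.2512, 0.2432)
After 3 transfers: (0.2584, 0.2508, 0.2500, 0.2407)
P(in Escalated after 3 transfers) = 0.2407

0.2407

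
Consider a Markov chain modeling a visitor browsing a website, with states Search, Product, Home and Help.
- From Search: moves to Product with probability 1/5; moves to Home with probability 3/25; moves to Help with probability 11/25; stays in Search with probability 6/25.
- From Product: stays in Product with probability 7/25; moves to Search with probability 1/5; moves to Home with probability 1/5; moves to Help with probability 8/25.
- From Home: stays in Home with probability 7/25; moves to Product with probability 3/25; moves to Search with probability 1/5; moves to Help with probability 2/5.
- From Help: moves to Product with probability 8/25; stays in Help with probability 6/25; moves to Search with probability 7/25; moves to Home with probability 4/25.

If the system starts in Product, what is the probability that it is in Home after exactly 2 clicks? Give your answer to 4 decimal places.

Propagate the distribution vector 2 clicks from Product.
After 0 clicks: (0.0000, 1.0000, 0.0000, 0.0000)
After 1 click: (0.2000, 0.2800, 0.2000, 0.3200)
After 2 clicks: (0.2336, 0.2448, 0.1872, 0.3344)
P(in Home after 2 clicks) = 0.1872

0.1872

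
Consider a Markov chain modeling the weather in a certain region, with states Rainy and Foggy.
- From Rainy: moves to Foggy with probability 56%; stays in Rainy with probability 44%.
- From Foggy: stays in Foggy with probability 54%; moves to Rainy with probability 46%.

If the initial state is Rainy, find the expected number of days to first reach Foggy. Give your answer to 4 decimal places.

1.7857

Let t(s) be the expected number of days to first reach Foggy from state s, with t(Foggy) = 0. Conditioning on the first day:
t(Rainy) = 1 + 0.44·t(Rainy)
Solving: t(Rainy) = 1.7857.
Expected days from Rainy to Foggy: 1.7857.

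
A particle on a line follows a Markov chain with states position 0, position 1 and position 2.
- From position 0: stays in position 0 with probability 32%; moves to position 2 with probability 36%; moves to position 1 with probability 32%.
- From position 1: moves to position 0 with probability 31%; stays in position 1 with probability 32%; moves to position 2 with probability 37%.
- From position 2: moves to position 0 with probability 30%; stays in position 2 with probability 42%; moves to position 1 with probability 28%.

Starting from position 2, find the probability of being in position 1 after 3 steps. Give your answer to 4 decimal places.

Propagate the distribution vector 3 steps from position 2.
After 0 steps: (0.0000, 0.0000, 1.0000)
After 1 step: (0.3000, 0.2800, 0.4200)
After 2 steps: (0.3088, 0.3032, 0.3880)
After 3 steps: (0.3092, 0.3045, 0.3863)
P(in position 1 after 3 steps) = 0.3045

0.3045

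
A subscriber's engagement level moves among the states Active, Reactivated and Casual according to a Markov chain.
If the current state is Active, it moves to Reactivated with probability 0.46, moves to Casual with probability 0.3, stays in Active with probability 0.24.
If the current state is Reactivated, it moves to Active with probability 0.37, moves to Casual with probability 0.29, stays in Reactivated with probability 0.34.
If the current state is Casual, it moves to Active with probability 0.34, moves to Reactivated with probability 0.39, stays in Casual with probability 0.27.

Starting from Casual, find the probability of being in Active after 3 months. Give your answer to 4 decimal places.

Propagate the distribution vector 3 months from Casual.
After 0 months: (0.0000, 0.0000, 1.0000)
After 1 month: (0.3400, 0.3900, 0.2700)
After 2 months: (0.3177, 0.3943, 0.2880)
After 3 months: (0.3201, 0.3925, 0.2874)
P(in Active after 3 months) = 0.3201

0.3201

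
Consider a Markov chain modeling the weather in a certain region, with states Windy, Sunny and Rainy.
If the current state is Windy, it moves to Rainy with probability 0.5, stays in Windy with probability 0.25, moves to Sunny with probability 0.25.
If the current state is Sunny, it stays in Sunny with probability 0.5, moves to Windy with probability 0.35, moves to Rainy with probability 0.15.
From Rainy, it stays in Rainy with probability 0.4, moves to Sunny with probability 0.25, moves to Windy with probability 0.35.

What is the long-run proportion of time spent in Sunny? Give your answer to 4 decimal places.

Let the stationary distribution be π with π = πP and π_1 + π_2 + π_3 = 1.
π_1 = 0.25·π_1 + 0.35·π_2 + 0.35·π_3
π_2 = 0.25·π_1 + 0.5·π_2 + 0.25·π_3
Solving with the normalization constraint gives π = (0.3182, 0.3333, 0.3485).
So the stationary probability of Sunny is 0.3333.

0.3333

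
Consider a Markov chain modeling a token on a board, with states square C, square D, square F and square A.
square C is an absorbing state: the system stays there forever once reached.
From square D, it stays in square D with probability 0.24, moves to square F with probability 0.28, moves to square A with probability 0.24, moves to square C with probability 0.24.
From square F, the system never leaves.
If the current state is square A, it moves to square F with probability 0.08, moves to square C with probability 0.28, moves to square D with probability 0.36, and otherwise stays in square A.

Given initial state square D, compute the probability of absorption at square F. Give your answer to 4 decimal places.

0.4792

Let h(s) be the probability of absorption at square F starting from transient state s. Then h(square F) = 1 and h(square C) = 0. By first-step analysis:
h(square D) = 0.24·0 + 0.24·h(square D) + 0.28·1 + 0.24·h(square A)
h(square A) = 0.28·0 + 0.36·h(square D) + 0.08·1 + 0.28·h(square A)
Solving: h(square D) = 0.4792, h(square A) = 0.3507.
Starting from square D, the probability is 0.4792.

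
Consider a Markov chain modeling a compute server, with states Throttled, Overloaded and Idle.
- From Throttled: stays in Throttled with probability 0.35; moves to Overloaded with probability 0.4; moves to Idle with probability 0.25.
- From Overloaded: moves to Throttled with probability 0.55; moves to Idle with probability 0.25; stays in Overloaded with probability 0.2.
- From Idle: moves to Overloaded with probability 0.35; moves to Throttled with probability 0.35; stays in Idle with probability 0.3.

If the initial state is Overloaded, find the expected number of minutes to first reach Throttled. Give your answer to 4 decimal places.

2.0106

Let t(s) be the expected number of minutes to first reach Throttled from state s, with t(Throttled) = 0. Conditioning on the first minute:
t(Overloaded) = 1 + 0.2·t(Overloaded) + 0.25·t(Idle)
t(Idle) = 1 + 0.35·t(Overloaded) + 0.3·t(Idle)
Solving: t(Overloaded) = 2.0106, t(Idle) = 2.4339.
Expected minutes from Overloaded to Throttled: 2.0106.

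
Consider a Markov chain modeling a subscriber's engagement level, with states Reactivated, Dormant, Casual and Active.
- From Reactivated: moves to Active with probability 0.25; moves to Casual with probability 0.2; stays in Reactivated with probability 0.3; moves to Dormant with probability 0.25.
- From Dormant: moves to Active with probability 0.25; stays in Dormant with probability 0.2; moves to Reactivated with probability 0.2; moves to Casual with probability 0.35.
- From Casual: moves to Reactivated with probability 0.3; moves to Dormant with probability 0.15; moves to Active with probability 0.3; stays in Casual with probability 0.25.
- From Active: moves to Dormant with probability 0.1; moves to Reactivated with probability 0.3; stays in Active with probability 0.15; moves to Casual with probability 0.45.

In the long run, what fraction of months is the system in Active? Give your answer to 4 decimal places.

0.2410

Let the stationary distribution be π with π = πP and π_1 + π_2 + π_3 + π_4 = 1.
π_1 = 0.3·π_1 + 0.2·π_2 + 0.3·π_3 + 0.3·π_4
π_2 = 0.25·π_1 + 0.2·π_2 + 0.15·π_3 + 0.1·π_4
π_3 = 0.2·π_1 + 0.35·π_2 + 0.25·π_3 + 0.45·π_4
Solving with the normalization constraint gives π = (0.2825, 0.1749, 0.3016, 0.2410).
So the stationary probability of Active is 0.2410.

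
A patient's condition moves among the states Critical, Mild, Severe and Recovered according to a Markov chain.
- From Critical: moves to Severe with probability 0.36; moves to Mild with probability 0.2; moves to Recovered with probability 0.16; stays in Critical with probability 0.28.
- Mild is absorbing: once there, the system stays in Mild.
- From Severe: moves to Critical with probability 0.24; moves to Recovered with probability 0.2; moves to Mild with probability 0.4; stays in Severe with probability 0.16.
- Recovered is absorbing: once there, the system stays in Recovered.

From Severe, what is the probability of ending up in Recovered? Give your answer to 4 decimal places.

Let h(s) be the probability of absorption at Recovered starting from transient state s. Then h(Recovered) = 1 and h(Mild) = 0. By first-step analysis:
h(Critical) = 0.28·h(Critical) + 0.2·0 + 0.36·h(Severe) + 0.16·1
h(Severe) = 0.24·h(Critical) + 0.4·0 + 0.16·h(Severe) + 0.2·1
Solving: h(Critical) = 0.3981, h(Severe) = 0.3519.
Starting from Severe, the probability is 0.3519.

0.3519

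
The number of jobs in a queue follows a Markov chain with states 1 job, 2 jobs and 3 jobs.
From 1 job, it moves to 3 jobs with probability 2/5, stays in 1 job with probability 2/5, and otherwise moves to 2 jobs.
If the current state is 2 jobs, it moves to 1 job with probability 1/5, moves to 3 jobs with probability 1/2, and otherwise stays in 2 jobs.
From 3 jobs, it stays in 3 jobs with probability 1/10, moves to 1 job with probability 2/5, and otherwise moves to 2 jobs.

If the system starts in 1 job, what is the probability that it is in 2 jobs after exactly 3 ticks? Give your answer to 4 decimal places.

0.3240

Propagate the distribution vector 3 ticks from 1 job.
After 0 ticks: (1.0000, 0.0000, 0.0000)
After 1 tick: (0.4000, 0.2000, 0.4000)
After 2 ticks: (0.3600, 0.3400, 0.3000)
After 3 ticks: (0.3320, 0.3240, 0.3440)
P(in 2 jobs after 3 ticks) = 0.3240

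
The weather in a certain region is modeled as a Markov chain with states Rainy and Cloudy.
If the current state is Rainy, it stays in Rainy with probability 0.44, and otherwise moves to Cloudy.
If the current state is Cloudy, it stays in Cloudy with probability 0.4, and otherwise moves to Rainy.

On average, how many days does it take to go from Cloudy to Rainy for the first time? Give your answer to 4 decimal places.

Let t(s) be the expected number of days to first reach Rainy from state s, with t(Rainy) = 0. Conditioning on the first day:
t(Cloudy) = 1 + 0.4·t(Cloudy)
Solving: t(Cloudy) = 1.6667.
Expected days from Cloudy to Rainy: 1.6667.

1.6667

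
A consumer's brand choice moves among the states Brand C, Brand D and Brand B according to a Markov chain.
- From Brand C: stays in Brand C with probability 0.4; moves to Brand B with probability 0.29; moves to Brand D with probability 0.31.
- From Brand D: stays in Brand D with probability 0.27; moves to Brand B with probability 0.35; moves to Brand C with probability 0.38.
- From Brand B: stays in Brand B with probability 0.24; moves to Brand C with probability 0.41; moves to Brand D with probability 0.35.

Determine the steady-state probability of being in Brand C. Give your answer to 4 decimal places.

0.3968

Let the stationary distribution be π with π = πP and π_1 + π_2 + π_3 = 1.
π_1 = 0.4·π_1 + 0.38·π_2 + 0.41·π_3
π_2 = 0.31·π_1 + 0.27·π_2 + 0.35·π_3
Solving with the normalization constraint gives π = (0.3968, 0.3094, 0.2939).
So the stationary probability of Brand C is 0.3968.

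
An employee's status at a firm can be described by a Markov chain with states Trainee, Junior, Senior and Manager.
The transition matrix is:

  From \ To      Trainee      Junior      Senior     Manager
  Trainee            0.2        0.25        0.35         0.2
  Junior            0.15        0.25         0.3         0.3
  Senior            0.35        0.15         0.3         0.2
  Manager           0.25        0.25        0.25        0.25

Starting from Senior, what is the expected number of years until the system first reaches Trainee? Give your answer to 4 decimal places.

3.4667

Let t(s) be the expected number of years to first reach Trainee from state s, with t(Trainee) = 0. Conditioning on the first year:
t(Junior) = 1 + 0.25·t(Junior) + 0.3·t(Senior) + 0.3·t(Manager)
t(Senior) = 1 + 0.15·t(Junior) + 0.3·t(Senior) + 0.2·t(Manager)
t(Manager) = 1 + 0.25·t(Junior) + 0.25·t(Senior) + 0.25·t(Manager)
Solving: t(Junior) = 4.2872, t(Senior) = 3.4667, t(Manager) = 3.9179.
Expected years from Senior to Trainee: 3.4667.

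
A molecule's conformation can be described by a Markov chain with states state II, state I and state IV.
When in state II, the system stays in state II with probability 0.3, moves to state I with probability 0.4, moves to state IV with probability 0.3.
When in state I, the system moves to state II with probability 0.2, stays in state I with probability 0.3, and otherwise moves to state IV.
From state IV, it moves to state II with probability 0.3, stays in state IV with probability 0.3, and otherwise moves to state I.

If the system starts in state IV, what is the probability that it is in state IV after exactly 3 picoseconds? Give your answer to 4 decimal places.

Propagate the distribution vector 3 picoseconds from state IV.
After 0 picoseconds: (0.0000, 0.0000, 1.0000)
After 1 picosecond: (0.3000, 0.4000, 0.3000)
After 2 picoseconds: (0.2600, 0.3600, 0.3800)
After 3 picoseconds: (0.2640, 0.3640, 0.3720)
P(in state IV after 3 picoseconds) = 0.3720

0.3720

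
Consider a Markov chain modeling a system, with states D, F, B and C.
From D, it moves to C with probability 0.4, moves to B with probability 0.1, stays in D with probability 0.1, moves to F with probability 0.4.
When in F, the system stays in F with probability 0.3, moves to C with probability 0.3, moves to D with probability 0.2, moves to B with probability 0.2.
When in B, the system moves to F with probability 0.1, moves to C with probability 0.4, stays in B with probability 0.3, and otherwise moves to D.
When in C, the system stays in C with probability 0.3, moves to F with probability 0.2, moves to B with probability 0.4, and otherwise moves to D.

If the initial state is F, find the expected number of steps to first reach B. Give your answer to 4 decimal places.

Let t(s) be the expected number of steps to first reach B from state s, with t(B) = 0. Conditioning on the first step:
t(D) = 1 + 0.1·t(D) + 0.4·t(F) + 0.4·t(C)
t(F) = 1 + 0.2·t(D) + 0.3·t(F) + 0.3·t(C)
t(C) = 1 + 0.1·t(D) + 0.2·t(F) + 0.3·t(C)
Solving: t(D) = 4.3273, t(F) = 4.0364, t(C) = 3.2000.
Expected steps from F to B: 4.0364.

4.0364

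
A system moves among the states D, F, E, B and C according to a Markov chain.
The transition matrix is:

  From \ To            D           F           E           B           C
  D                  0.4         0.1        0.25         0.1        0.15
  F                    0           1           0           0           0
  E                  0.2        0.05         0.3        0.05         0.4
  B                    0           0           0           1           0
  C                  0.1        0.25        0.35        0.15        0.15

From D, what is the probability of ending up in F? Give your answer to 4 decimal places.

0.5514

Let h(s) be the probability of absorption at F starting from transient state s. Then h(F) = 1 and h(B) = 0. By first-step analysis:
h(D) = 0.4·h(D) + 0.1·1 + 0.25·h(E) + 0.1·0 + 0.15·h(C)
h(E) = 0.2·h(D) + 0.05·1 + 0.3·h(E) + 0.05·0 + 0.4·h(C)
h(C) = 0.1·h(D) + 0.25·1 + 0.35·h(E) + 0.15·0 + 0.15·h(C)
Solving: h(D) = 0.5514, h(E) = 0.5677, h(C) = 0.5927.
Starting from D, the probability is 0.5514.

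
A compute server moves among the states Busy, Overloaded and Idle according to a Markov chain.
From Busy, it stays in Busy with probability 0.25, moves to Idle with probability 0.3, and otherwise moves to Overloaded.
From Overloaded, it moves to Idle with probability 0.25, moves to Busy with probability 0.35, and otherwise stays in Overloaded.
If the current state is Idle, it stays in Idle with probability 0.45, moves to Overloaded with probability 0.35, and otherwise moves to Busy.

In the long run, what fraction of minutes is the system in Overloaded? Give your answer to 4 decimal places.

0.3972

Let the stationary distribution be π with π = πP and π_1 + π_2 + π_3 = 1.
π_1 = 0.25·π_1 + 0.35·π_2 + 0.2·π_3
π_2 = 0.45·π_1 + 0.4·π_2 + 0.35·π_3
Solving with the normalization constraint gives π = (0.2732, 0.3972, 0.3296).
So the stationary probability of Overloaded is 0.3972.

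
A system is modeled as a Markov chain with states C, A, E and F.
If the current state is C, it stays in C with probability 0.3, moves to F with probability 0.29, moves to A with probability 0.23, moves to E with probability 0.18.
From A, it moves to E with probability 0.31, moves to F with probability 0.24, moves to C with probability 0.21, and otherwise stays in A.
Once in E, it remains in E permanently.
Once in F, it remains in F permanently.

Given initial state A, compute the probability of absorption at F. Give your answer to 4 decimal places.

0.4732

Let h(s) be the probability of absorption at F starting from transient state s. Then h(F) = 1 and h(E) = 0. By first-step analysis:
h(C) = 0.3·h(C) + 0.23·h(A) + 0.18·0 + 0.29·1
h(A) = 0.21·h(C) + 0.24·h(A) + 0.31·0 + 0.24·1
Solving: h(C) = 0.5698, h(A) = 0.4732.
Starting from A, the probability is 0.4732.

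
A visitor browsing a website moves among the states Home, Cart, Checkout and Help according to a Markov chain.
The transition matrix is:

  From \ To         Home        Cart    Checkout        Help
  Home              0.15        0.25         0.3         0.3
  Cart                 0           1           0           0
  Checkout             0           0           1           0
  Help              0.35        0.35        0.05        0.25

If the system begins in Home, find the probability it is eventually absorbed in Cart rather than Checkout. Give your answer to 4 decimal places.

Let h(s) be the probability of absorption at Cart starting from transient state s. Then h(Cart) = 1 and h(Checkout) = 0. By first-step analysis:
h(Home) = 0.15·h(Home) + 0.25·1 + 0.3·0 + 0.3·h(Help)
h(Help) = 0.35·h(Home) + 0.35·1 + 0.05·0 + 0.25·h(Help)
Solving: h(Home) = 0.5493, h(Help) = 0.7230.
Starting from Home, the probability is 0.5493.

0.5493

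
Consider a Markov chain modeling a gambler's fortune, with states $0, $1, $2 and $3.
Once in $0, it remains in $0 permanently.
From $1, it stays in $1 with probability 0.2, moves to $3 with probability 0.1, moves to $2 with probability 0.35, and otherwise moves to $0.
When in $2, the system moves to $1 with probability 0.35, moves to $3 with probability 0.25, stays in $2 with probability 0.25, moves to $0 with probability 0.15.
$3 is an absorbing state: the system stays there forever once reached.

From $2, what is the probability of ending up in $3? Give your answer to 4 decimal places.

Let h(s) be the probability of absorption at $3 starting from transient state s. Then h($3) = 1 and h($0) = 0. By first-step analysis:
h($1) = 0.35·0 + 0.2·h($1) + 0.35·h($2) + 0.1·1
h($2) = 0.15·0 + 0.35·h($1) + 0.25·h($2) + 0.25·1
Solving: h($1) = 0.3403, h($2) = 0.4921.
Starting from $2, the probability is 0.4921.

0.4921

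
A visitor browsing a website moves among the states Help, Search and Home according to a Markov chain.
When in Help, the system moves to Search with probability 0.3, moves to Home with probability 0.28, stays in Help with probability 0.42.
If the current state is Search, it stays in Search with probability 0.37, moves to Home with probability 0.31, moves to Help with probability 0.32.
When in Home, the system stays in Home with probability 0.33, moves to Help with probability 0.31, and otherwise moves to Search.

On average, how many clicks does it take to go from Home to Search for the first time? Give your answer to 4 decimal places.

Let t(s) be the expected number of clicks to first reach Search from state s, with t(Search) = 0. Conditioning on the first click:
t(Help) = 1 + 0.42·t(Help) + 0.28·t(Home)
t(Home) = 1 + 0.31·t(Help) + 0.33·t(Home)
Solving: t(Help) = 3.1478, t(Home) = 2.9490.
Expected clicks from Home to Search: 2.9490.

2.9490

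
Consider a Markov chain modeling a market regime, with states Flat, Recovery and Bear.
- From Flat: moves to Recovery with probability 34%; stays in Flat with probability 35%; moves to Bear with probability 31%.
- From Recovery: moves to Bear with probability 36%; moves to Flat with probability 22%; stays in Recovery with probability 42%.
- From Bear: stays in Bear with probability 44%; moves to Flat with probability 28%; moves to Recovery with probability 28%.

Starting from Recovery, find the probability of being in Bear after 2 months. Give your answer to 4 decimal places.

Sum over the intermediate state after 1 month:
P = P(Recovery→Flat)·P(Flat→Bear) + P(Recovery→Recovery)·P(Recovery→Bear) + P(Recovery→Bear)·P(Bear→Bear)
  = 0.22×0.31 + 0.42×0.36 + 0.36×0.44
  = 0.0682 + 0.1512 + 0.1584 = 0.3778

0.3778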